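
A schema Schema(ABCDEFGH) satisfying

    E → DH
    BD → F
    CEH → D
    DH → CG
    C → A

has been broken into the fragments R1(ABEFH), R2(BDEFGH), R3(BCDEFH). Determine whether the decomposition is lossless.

Chase test. Columns are ABCDEFGH; row i has aⱼ where attribute j ∈ Ri, else bᵢⱼ.
Initial tableau (one row per fragment):
  row 1: a1 a2 b13 b14 a5 a6 b17 a8
  row 2: b21 a2 b23 a4 a5 a6 a7 a8
  row 3: b31 a2 a3 a4 a5 a6 b37 a8
Rows 1 and 2 agree on E; apply E→DH and equate their DH entries.
Rows 1 and 2 agree on DH; apply DH→CG and equate their CG entries.
Rows 1 and 3 agree on DH; apply DH→CG and equate their CG entries.
Rows 1 and 2 agree on C; apply C→A and equate their A entries.
Rows 1 and 3 agree on C; apply C→A and equate their A entries.
Row 1 is now all distinguished symbols — the join is lossless.

Yes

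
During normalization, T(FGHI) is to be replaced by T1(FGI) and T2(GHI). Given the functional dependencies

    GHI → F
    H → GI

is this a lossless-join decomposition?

Common attributes: T1 ∩ T2 = {GI}.
No dependency enlarges {GI}, so (GI)⁺ = {GI}.
The closure contains neither all of T1 = {FGI} nor all of T2 = {GHI}, so the common attributes are not a superkey of either fragment. The join is lossy.

No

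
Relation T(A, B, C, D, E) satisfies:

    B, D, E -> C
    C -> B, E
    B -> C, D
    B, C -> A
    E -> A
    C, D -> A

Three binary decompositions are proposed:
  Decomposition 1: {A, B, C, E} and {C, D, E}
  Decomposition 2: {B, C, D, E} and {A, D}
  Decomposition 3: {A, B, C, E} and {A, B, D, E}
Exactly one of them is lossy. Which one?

Decomposition 2

Decomposition 1: common = {C, E}, closure = {A, B, C, D, E} → lossless.
Decomposition 2: common = {D}, closure = {D} → lossy.
Decomposition 3: common = {A, B, E}, closure = {A, B, C, D, E} → lossless.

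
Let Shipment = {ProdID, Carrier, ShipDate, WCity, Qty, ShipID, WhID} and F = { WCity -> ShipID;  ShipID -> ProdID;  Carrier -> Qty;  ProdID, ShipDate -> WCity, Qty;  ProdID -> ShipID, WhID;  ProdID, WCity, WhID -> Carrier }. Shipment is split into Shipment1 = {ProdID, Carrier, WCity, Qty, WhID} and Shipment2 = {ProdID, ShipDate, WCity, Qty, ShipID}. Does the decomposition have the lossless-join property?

Common attributes: Shipment1 ∩ Shipment2 = {ProdID, WCity, Qty}.
Closure of {ProdID, WCity, Qty}: WCity → ShipID applies, adding ShipID; ProdID → ShipID, WhID applies, adding WhID; ProdID, WCity, WhID → Carrier applies, adding Carrier. So (ProdID, WCity, Qty)⁺ = {ProdID, Carrier, WCity, Qty, ShipID, WhID}.
This closure contains every attribute of Shipment1, so Shipment1 ∩ Shipment2 → Shipment1. The join is lossless.

Yes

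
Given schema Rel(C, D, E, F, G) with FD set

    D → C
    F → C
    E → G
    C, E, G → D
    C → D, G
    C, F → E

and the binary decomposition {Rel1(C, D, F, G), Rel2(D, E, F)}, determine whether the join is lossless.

Yes

Common attributes: Rel1 ∩ Rel2 = {D, F}.
Closure of {D, F}: D → C applies, adding C; C → D, G applies, adding G; C, F → E applies, adding E. So (D, F)⁺ = {C, D, E, F, G}.
This closure contains every attribute of Rel1, so Rel1 ∩ Rel2 → Rel1. The join is lossless.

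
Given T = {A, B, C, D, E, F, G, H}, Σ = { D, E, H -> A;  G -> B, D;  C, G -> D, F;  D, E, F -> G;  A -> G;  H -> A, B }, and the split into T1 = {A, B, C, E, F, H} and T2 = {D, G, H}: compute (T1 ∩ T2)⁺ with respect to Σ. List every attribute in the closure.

A, B, D, G, H

T1 ∩ T2 = {H}.
H → A, B applies, adding A, B
A → G applies, adding G
G → B, D applies, adding D
Closure: {A, B, D, G, H}.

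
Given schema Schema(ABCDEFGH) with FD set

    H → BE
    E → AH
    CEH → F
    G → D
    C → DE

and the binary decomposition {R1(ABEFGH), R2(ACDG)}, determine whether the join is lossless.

No

Common attributes: R1 ∩ R2 = {AG}.
Closure of {AG}: G → D applies, adding D. So (AG)⁺ = {ADG}.
The closure contains neither all of R1 = {ABEFGH} nor all of R2 = {ACDG}, so the common attributes are not a superkey of either fragment. The join is lossy.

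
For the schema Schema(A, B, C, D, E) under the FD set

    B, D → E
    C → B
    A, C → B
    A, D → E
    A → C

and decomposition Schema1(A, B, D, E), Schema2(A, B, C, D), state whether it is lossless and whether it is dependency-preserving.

lossless and dependency-preserving

Lossless test: (A, B, D)⁺ = {A, B, C, D, E}, which contains all of one fragment — lossless.
Dependency preservation: every FD's attributes lie within a single fragment, so each can be enforced locally — preserved.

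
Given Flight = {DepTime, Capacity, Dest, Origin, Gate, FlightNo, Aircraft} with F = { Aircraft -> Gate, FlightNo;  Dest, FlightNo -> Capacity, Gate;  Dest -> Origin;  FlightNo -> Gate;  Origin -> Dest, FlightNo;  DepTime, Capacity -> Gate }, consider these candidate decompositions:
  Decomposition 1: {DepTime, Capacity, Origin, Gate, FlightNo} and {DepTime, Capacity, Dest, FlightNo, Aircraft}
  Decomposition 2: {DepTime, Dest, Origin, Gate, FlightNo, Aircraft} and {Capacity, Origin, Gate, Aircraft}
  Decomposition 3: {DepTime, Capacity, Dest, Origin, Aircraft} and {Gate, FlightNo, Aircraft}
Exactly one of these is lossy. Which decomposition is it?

Decomposition 1

Decomposition 1: common = {DepTime, Capacity, FlightNo}, closure = {DepTime, Capacity, Gate, FlightNo} → lossy.
Decomposition 2: common = {Origin, Gate, Aircraft}, closure = {Capacity, Dest, Origin, Gate, FlightNo, Aircraft} → lossless.
Decomposition 3: common = {Aircraft}, closure = {Gate, FlightNo, Aircraft} → lossless.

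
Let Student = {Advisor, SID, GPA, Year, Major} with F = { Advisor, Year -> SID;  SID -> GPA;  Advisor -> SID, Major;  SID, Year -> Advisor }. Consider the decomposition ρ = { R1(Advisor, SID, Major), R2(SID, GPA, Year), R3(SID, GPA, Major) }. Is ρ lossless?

No

Chase test. Columns are Advisor, SID, GPA, Year, Major; row i has aⱼ where attribute j ∈ Ri, else bᵢⱼ.
Initial tableau (one row per fragment):
  row 1: a1 a2 b13 b14 a5
  row 2: b21 a2 a3 a4 b25
  row 3: b31 a2 a3 b34 a5
Rows 1 and 2 agree on SID; apply SID→GPA and equate their GPA entries.
No row becomes fully distinguished — the join is lossy.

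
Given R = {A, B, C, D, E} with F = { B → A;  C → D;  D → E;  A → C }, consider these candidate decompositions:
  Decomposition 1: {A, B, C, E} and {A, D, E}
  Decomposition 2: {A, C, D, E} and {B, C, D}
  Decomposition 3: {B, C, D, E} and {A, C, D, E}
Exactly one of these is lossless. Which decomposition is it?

Decomposition 1

Decomposition 1: common = {A, E}, closure = {A, C, D, E} → lossless.
Decomposition 2: common = {C, D}, closure = {C, D, E} → lossy.
Decomposition 3: common = {C, D, E}, closure = {C, D, E} → lossy.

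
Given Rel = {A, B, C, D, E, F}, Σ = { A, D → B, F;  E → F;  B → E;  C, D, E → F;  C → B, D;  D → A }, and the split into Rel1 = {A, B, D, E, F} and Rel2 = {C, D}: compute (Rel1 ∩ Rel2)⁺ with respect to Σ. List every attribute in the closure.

Rel1 ∩ Rel2 = {D}.
D → A applies, adding A
A, D → B, F applies, adding B, F
B → E applies, adding E
Closure: {A, B, D, E, F}.

A, B, D, E, F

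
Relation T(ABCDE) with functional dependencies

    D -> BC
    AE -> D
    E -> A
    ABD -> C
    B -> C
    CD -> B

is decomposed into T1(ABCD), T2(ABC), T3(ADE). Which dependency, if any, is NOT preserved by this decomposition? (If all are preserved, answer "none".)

none

D → BC lies within T1.
AE → D lies within T3.
E → A lies within T3.
ABD → C lies within T1.
B → C lies within T1.
CD → B lies within T1.
Every dependency is enforceable on the fragments, so the decomposition is dependency-preserving.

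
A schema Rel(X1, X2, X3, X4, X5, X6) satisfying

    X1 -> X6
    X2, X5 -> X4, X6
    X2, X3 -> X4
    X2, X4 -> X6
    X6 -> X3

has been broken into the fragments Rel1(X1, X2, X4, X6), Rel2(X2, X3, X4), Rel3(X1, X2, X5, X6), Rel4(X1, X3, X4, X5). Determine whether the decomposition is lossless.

Chase test. Columns are X1, X2, X3, X4, X5, X6; row i has aⱼ where attribute j ∈ Reli, else bᵢⱼ.
Initial tableau (one row per fragment):
  row 1: a1 a2 b13 a4 b15 a6
  row 2: b21 a2 a3 a4 b25 b26
  row 3: a1 a2 b33 b34 a5 a6
  row 4: a1 b42 a3 a4 a5 b46
Rows 1 and 4 agree on X1; apply X1→X6 and equate their X6 entries.
Rows 1 and 2 agree on X2, X4; apply X2, X4→X6 and equate their X6 entries.
Rows 1 and 2 agree on X6; apply X6→X3 and equate their X3 entries.
Rows 1 and 3 agree on X6; apply X6→X3 and equate their X3 entries.
Rows 1 and 3 agree on X2, X3; apply X2, X3→X4 and equate their X4 entries.
Row 3 is now all distinguished symbols — the join is lossless.

Yes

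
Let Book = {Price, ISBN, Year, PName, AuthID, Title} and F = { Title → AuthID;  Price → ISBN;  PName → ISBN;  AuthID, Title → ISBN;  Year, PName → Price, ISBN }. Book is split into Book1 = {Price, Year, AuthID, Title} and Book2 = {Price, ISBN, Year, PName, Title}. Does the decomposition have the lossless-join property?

Yes

Common attributes: Book1 ∩ Book2 = {Price, Year, Title}.
Closure of {Price, Year, Title}: Title → AuthID applies, adding AuthID; Price → ISBN applies, adding ISBN. So (Price, Year, Title)⁺ = {Price, ISBN, Year, AuthID, Title}.
This closure contains every attribute of Book1, so Book1 ∩ Book2 → Book1. The join is lossless.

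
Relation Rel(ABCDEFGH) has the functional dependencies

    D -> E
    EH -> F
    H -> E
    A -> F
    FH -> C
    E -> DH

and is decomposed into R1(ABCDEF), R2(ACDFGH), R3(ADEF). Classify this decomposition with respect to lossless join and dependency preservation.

Lossless test (chase): Rows 1 and 2 agree on D; apply D→E and equate their E entries. Rows 1 and 2 agree on E; apply E→DH and equate their DH entries. Rows 1 and 3 agree on E; apply E→DH and equate their DH entries. Rows 1 and 3 agree on FH; apply FH→C and equate their C entries. No row becomes fully distinguished — the join is lossy.
Dependency preservation: EH → F; H → E; E → DH are not contained in any single fragment, but the restricted closure of each left-hand side across the fragments still reaches the right-hand side; the remaining FDs each lie inside some fragment. All dependencies are preserved.

lossy but dependency-preserving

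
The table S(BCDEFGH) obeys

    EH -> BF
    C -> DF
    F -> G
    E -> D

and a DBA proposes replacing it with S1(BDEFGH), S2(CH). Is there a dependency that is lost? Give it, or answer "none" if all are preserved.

Check C → DF: no single fragment contains all of {CDF}, and the restricted closure of {C} across the fragments never reaches {DF}.
EH → BF is preserved.
F → G is preserved.
E → D is preserved.

C -> DF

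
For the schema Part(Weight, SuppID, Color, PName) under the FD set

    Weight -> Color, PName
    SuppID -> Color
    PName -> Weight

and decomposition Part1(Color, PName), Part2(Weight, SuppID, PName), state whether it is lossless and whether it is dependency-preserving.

lossless but not dependency-preserving

Lossless test: (PName)⁺ = {Weight, Color, PName}, which contains all of one fragment — lossless.
Dependency preservation: the restricted closure of {SuppID} across the fragments never reaches {Color}, so SuppID → Color cannot be enforced without a join — not preserved.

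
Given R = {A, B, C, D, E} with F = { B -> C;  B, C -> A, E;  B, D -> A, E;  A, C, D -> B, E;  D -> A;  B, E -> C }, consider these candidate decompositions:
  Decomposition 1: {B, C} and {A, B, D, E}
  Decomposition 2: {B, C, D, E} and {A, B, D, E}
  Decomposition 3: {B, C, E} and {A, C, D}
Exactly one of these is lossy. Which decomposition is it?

Decomposition 3

Decomposition 1: common = {B}, closure = {A, B, C, E} → lossless.
Decomposition 2: common = {B, D, E}, closure = {A, B, C, D, E} → lossless.
Decomposition 3: common = {C}, closure = {C} → lossy.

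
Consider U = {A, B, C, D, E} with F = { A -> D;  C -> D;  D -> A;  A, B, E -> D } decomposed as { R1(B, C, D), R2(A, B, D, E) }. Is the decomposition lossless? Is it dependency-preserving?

lossy but dependency-preserving

Lossless test: (B, D)⁺ = {A, B, D}, which is a superkey of neither fragment — lossy.
Dependency preservation: every FD's attributes lie within a single fragment, so each can be enforced locally — preserved.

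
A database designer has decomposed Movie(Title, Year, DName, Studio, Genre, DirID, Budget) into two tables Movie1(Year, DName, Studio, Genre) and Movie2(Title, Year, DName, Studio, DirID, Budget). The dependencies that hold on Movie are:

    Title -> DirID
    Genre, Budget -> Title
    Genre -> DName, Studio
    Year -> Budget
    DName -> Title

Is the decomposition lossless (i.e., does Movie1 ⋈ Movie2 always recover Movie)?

Common attributes: Movie1 ∩ Movie2 = {Year, DName, Studio}.
Closure of {Year, DName, Studio}: Year → Budget applies, adding Budget; DName → Title applies, adding Title; Title → DirID applies, adding DirID. So (Year, DName, Studio)⁺ = {Title, Year, DName, Studio, DirID, Budget}.
This closure contains every attribute of Movie2, so Movie1 ∩ Movie2 → Movie2. The join is lossless.

Yes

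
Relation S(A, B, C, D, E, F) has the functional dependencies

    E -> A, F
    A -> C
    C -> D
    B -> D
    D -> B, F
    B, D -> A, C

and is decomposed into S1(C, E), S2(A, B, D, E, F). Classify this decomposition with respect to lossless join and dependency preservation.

Lossless test: (E)⁺ = {A, B, C, D, E, F}, which contains all of one fragment — lossless.
Dependency preservation: the restricted closure of {A} across the fragments never reaches {C}, so A → C cannot be enforced without a join — not preserved.

lossless but not dependency-preserving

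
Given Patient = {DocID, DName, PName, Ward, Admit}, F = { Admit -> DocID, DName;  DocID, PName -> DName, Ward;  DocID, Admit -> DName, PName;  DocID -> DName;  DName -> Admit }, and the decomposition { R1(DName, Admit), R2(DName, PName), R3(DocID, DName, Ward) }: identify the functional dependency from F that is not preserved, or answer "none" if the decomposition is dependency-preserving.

Admit → DocID, DName: restricted closure across fragments reaches DocID, DName.
DocID, PName → DName, Ward: restricted closure across fragments reaches DName, Ward.
DocID, Admit → DName, PName: restricted closure across fragments reaches DName, PName.
DocID → DName lies within R3.
DName → Admit lies within R1.
Every dependency is enforceable on the fragments, so the decomposition is dependency-preserving.

none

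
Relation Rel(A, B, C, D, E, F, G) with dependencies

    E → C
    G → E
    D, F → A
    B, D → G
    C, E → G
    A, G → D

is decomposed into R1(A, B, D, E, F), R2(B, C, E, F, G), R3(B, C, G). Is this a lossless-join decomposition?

Yes

Chase test. Columns are A, B, C, D, E, F, G; row i has aⱼ where attribute j ∈ Ri, else bᵢⱼ.
Initial tableau (one row per fragment):
  row 1: a1 a2 b13 a4 a5 a6 b17
  row 2: b21 a2 a3 b24 a5 a6 a7
  row 3: b31 a2 a3 b34 b35 b36 a7
Rows 1 and 2 agree on E; apply E→C and equate their C entries.
Rows 2 and 3 agree on G; apply G→E and equate their E entries.
Rows 1 and 2 agree on C, E; apply C, E→G and equate their G entries.
Row 1 is now all distinguished symbols — the join is lossless.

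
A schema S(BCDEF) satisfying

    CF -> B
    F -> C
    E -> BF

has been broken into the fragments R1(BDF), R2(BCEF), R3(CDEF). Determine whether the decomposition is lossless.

Chase test. Columns are BCDEF; row i has aⱼ where attribute j ∈ Ri, else bᵢⱼ.
Initial tableau (one row per fragment):
  row 1: a1 b12 a3 b14 a5
  row 2: a1 a2 b23 a4 a5
  row 3: b31 a2 a3 a4 a5
Rows 2 and 3 agree on CF; apply CF→B and equate their B entries.
Rows 1 and 2 agree on F; apply F→C and equate their C entries.
Row 3 is now all distinguished symbols — the join is lossless.

Yes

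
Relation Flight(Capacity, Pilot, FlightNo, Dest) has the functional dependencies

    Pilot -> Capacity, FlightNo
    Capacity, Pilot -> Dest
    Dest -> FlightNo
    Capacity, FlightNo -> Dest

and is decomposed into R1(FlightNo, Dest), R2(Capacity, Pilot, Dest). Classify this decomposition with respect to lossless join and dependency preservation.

lossless but not dependency-preserving

Lossless test: (Dest)⁺ = {FlightNo, Dest}, which contains all of one fragment — lossless.
Dependency preservation: the restricted closure of {Capacity, FlightNo} across the fragments never reaches {Dest}, so Capacity, FlightNo → Dest cannot be enforced without a join — not preserved.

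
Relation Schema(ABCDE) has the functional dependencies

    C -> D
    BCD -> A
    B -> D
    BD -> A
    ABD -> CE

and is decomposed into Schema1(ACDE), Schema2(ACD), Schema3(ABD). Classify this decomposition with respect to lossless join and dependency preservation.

lossy and not dependency-preserving

Lossless test (chase): applying each FD to every pair of rows produces no changes in the tableau, so no row becomes fully distinguished — the join is lossy.
Dependency preservation: the restricted closure of {ABD} across the fragments never reaches {CE}, so ABD → CE cannot be enforced without a join — not preserved.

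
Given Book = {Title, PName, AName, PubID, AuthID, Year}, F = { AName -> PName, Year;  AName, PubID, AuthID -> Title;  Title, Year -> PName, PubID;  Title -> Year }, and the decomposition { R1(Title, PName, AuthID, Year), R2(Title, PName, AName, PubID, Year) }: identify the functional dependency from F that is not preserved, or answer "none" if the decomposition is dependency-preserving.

AName, PubID, AuthID -> Title

Check AName, PubID, AuthID → Title: no single fragment contains all of {Title, AName, PubID, AuthID}, and the restricted closure of {AName, PubID, AuthID} across the fragments never reaches {Title}.
AName → PName, Year is preserved.
Title, Year → PName, PubID is preserved.
Title → Year is preserved.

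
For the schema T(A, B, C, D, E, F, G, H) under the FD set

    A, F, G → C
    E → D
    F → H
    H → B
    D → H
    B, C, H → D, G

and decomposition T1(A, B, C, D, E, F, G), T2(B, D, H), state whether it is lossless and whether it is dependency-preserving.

lossless but not dependency-preserving

Lossless test: (B, D)⁺ = {B, D, H}, which contains all of one fragment — lossless.
Dependency preservation: the restricted closure of {F} across the fragments never reaches {H}, so F → H cannot be enforced without a join — not preserved.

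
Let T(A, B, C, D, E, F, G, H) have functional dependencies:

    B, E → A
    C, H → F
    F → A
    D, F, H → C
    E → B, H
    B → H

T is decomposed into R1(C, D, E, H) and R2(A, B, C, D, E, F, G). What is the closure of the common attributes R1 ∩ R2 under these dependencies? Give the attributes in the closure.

A, B, C, D, E, F, H

R1 ∩ R2 = {C, D, E}.
E → B, H applies, adding B, H
B, E → A applies, adding A
C, H → F applies, adding F
Closure: {A, B, C, D, E, F, H}.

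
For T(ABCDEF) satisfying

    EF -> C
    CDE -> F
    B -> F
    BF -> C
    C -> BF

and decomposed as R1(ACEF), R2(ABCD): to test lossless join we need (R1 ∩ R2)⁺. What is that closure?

R1 ∩ R2 = {AC}.
C → BF applies, adding BF
Closure: {ABCF}.

ABCF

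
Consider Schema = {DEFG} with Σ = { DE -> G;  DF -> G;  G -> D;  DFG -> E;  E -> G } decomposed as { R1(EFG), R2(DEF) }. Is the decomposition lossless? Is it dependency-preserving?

Lossless test: (EF)⁺ = {DEFG}, which contains all of one fragment — lossless.
Dependency preservation: the restricted closure of {G} across the fragments never reaches {D}, so G → D cannot be enforced without a join — not preserved.

lossless but not dependency-preserving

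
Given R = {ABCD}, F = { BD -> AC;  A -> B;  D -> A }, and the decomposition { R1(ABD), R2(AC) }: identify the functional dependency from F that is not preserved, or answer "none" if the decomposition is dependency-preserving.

Check BD → AC: no single fragment contains all of {ABCD}, and the restricted closure of {BD} across the fragments never reaches {AC}.
A → B is preserved.
D → A is preserved.

BD -> AC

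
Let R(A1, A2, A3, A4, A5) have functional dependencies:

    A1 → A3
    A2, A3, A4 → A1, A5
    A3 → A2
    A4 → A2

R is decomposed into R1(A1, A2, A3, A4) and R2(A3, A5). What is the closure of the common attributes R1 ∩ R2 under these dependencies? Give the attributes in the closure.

R1 ∩ R2 = {A3}.
A3 → A2 applies, adding A2
Closure: {A2, A3}.

A2, A3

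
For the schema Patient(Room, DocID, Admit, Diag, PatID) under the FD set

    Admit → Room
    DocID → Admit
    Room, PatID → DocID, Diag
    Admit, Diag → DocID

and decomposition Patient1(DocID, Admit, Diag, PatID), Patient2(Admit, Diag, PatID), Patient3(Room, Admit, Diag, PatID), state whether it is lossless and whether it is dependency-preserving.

Lossless test (chase): Rows 1 and 2 agree on Admit; apply Admit→Room and equate their Room entries. Rows 1 and 3 agree on Admit; apply Admit→Room and equate their Room entries. Rows 1 and 2 agree on Room, PatID; apply Room, PatID→DocID, Diag and equate their DocID, Diag entries. Rows 1 and 3 agree on Room, PatID; apply Room, PatID→DocID, Diag and equate their DocID, Diag entries. Row 1 is now all distinguished symbols — the join is lossless.
Dependency preservation: Room, PatID → DocID, Diag is not contained in any single fragment, but the restricted closure of its left-hand side across the fragments still reaches the right-hand side; the remaining FDs each lie inside some fragment. All dependencies are preserved.

lossless and dependency-preserving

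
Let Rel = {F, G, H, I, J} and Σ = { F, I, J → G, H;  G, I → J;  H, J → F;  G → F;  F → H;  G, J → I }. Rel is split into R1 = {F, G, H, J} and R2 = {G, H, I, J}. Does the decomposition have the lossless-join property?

Common attributes: R1 ∩ R2 = {G, H, J}.
Closure of {G, H, J}: H, J → F applies, adding F; G, J → I applies, adding I. So (G, H, J)⁺ = {F, G, H, I, J}.
This closure contains every attribute of R1, so R1 ∩ R2 → R1. The join is lossless.

Yes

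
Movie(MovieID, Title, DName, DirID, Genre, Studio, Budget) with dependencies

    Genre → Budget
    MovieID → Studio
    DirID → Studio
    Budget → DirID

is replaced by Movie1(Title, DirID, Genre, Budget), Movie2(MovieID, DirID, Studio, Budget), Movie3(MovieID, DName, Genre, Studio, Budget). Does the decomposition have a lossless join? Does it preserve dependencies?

lossy but dependency-preserving

Lossless test (chase): Rows 1 and 2 agree on DirID; apply DirID→Studio and equate their Studio entries. Rows 1 and 3 agree on Budget; apply Budget→DirID and equate their DirID entries. No row becomes fully distinguished — the join is lossy.
Dependency preservation: every FD's attributes lie within a single fragment, so each can be enforced locally — preserved.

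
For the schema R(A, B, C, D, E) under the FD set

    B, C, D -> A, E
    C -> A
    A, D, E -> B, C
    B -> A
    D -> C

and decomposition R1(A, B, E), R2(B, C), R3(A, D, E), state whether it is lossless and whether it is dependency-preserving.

lossy and not dependency-preserving

Lossless test (chase): Rows 1 and 2 agree on B; apply B→A and equate their A entries. No row becomes fully distinguished — the join is lossy.
Dependency preservation: the restricted closure of {B, C, D} across the fragments never reaches {A, E}, so B, C, D → A, E cannot be enforced without a join — not preserved.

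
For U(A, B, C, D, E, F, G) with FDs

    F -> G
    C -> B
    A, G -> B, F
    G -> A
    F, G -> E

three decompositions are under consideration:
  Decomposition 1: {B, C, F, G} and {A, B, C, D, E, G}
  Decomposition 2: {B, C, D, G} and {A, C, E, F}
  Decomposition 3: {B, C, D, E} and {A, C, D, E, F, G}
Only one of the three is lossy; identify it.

Decomposition 1: common = {B, C, G}, closure = {A, B, C, E, F, G} → lossless.
Decomposition 2: common = {C}, closure = {B, C} → lossy.
Decomposition 3: common = {C, D, E}, closure = {B, C, D, E} → lossless.

Decomposition 2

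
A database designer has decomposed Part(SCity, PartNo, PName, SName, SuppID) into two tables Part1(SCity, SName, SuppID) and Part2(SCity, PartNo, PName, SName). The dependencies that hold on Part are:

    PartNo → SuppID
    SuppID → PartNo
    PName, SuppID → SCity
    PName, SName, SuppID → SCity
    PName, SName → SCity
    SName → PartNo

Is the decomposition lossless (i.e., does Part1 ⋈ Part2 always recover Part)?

Yes

Common attributes: Part1 ∩ Part2 = {SCity, SName}.
Closure of {SCity, SName}: SName → PartNo applies, adding PartNo; PartNo → SuppID applies, adding SuppID. So (SCity, SName)⁺ = {SCity, PartNo, SName, SuppID}.
This closure contains every attribute of Part1, so Part1 ∩ Part2 → Part1. The join is lossless.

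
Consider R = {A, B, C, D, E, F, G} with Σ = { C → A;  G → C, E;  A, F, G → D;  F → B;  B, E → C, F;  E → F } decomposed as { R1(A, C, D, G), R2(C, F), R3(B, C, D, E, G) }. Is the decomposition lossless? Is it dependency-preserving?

Lossless test (chase): Rows 1 and 2 agree on C; apply C→A and equate their A entries. Rows 1 and 3 agree on C; apply C→A and equate their A entries. Rows 1 and 3 agree on G; apply G→C, E and equate their C, E entries. Rows 1 and 3 agree on E; apply E→F and equate their F entries. Rows 1 and 3 agree on F; apply F→B and equate their B entries. No row becomes fully distinguished — the join is lossy.
Dependency preservation: the restricted closure of {F} across the fragments never reaches {B}, so F → B cannot be enforced without a join — not preserved.

lossy and not dependency-preserving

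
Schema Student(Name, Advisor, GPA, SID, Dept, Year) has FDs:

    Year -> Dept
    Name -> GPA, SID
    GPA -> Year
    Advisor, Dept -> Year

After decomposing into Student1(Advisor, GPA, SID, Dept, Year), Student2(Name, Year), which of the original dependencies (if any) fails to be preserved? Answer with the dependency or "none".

Name -> GPA, SID

Check Name → GPA, SID: no single fragment contains all of {Name, GPA, SID}, and the restricted closure of {Name} across the fragments never reaches {GPA, SID}.
Year → Dept is preserved.
GPA → Year is preserved.
Advisor, Dept → Year is preserved.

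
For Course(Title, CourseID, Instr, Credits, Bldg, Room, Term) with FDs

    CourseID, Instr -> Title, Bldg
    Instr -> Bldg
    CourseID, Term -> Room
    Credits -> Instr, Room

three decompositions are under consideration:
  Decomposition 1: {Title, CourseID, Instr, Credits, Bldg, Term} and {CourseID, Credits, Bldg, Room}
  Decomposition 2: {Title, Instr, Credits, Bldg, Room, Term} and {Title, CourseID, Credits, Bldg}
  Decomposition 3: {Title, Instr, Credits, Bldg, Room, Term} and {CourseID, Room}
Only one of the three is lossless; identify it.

Decomposition 1

Decomposition 1: common = {CourseID, Credits, Bldg}, closure = {Title, CourseID, Instr, Credits, Bldg, Room} → lossless.
Decomposition 2: common = {Title, Credits, Bldg}, closure = {Title, Instr, Credits, Bldg, Room} → lossy.
Decomposition 3: common = {Room}, closure = {Room} → lossy.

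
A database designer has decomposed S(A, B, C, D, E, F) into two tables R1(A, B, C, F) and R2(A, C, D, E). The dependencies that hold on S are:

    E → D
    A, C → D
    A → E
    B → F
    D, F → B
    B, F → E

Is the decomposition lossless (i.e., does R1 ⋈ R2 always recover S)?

Yes

Common attributes: R1 ∩ R2 = {A, C}.
Closure of {A, C}: A, C → D applies, adding D; A → E applies, adding E. So (A, C)⁺ = {A, C, D, E}.
This closure contains every attribute of R2, so R1 ∩ R2 → R2. The join is lossless.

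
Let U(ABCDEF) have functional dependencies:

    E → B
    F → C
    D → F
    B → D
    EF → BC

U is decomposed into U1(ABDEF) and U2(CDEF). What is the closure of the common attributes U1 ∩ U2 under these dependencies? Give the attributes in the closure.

U1 ∩ U2 = {DEF}.
E → B applies, adding B
F → C applies, adding C
Closure: {BCDEF}.

BCDEF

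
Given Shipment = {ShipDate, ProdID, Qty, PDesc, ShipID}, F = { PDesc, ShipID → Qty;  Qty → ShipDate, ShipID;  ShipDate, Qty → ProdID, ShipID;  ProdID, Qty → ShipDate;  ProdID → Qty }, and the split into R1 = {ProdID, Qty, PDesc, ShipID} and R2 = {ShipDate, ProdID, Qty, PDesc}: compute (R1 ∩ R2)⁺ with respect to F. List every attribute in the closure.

ShipDate, ProdID, Qty, PDesc, ShipID

R1 ∩ R2 = {ProdID, Qty, PDesc}.
Qty → ShipDate, ShipID applies, adding ShipDate, ShipID
Closure: {ShipDate, ProdID, Qty, PDesc, ShipID}.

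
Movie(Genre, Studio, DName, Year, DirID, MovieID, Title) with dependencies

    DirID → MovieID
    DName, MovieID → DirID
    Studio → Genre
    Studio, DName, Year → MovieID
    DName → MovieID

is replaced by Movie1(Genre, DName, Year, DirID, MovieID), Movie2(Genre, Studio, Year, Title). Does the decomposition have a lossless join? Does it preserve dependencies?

Lossless test: (Genre, Year)⁺ = {Genre, Year}, which is a superkey of neither fragment — lossy.
Dependency preservation: Studio, DName, Year → MovieID is not contained in any single fragment, but the restricted closure of its left-hand side across the fragments still reaches the right-hand side; the remaining FDs each lie inside some fragment. All dependencies are preserved.

lossy but dependency-preserving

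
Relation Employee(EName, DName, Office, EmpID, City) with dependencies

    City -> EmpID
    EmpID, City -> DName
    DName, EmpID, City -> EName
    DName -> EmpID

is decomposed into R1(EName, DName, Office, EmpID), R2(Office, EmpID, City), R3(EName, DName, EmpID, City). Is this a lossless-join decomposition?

Yes

Chase test. Columns are EName, DName, Office, EmpID, City; row i has aⱼ where attribute j ∈ Ri, else bᵢⱼ.
Initial tableau (one row per fragment):
  row 1: a1 a2 a3 a4 b15
  row 2: b21 b22 a3 a4 a5
  row 3: a1 a2 b33 a4 a5
Rows 2 and 3 agree on EmpID, City; apply EmpID, City→DName and equate their DName entries.
Rows 2 and 3 agree on DName, EmpID, City; apply DName, EmpID, City→EName and equate their EName entries.
Row 2 is now all distinguished symbols — the join is lossless.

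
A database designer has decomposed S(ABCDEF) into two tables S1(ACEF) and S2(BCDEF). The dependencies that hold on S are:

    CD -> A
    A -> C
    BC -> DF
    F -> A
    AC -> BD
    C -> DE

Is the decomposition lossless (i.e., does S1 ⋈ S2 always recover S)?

Common attributes: S1 ∩ S2 = {CEF}.
Closure of {CEF}: F → A applies, adding A; AC → BD applies, adding BD. So (CEF)⁺ = {ABCDEF}.
This closure contains every attribute of S1, so S1 ∩ S2 → S1. The join is lossless.

Yes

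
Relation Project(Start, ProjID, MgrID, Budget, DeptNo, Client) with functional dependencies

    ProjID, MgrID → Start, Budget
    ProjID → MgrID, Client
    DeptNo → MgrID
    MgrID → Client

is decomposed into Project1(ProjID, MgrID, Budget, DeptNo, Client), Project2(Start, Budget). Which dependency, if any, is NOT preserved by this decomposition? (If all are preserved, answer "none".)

ProjID, MgrID → Start, Budget

Check ProjID, MgrID → Start, Budget: no single fragment contains all of {Start, ProjID, MgrID, Budget}, and the restricted closure of {ProjID, MgrID} across the fragments never reaches {Start, Budget}.
ProjID → MgrID, Client is preserved.
DeptNo → MgrID is preserved.
MgrID → Client is preserved.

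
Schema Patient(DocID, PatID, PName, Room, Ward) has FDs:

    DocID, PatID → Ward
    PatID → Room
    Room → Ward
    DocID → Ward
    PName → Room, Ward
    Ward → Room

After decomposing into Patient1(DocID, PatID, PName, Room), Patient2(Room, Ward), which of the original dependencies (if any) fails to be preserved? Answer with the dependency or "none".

none

DocID, PatID → Ward: restricted closure across fragments reaches Ward.
PatID → Room lies within Patient1.
Room → Ward lies within Patient2.
DocID → Ward: restricted closure across fragments reaches Ward.
PName → Room, Ward: restricted closure across fragments reaches Room, Ward.
Ward → Room lies within Patient2.
Every dependency is enforceable on the fragments, so the decomposition is dependency-preserving.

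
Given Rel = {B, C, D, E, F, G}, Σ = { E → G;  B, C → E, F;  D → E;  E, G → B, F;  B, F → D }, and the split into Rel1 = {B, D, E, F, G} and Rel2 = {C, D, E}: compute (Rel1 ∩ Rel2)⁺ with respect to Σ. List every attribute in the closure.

B, D, E, F, G

Rel1 ∩ Rel2 = {D, E}.
E → G applies, adding G
E, G → B, F applies, adding B, F
Closure: {B, D, E, F, G}.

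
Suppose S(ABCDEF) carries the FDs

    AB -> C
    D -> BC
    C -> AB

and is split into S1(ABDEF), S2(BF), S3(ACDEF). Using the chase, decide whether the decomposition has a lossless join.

Yes

Chase test. Columns are ABCDEF; row i has aⱼ where attribute j ∈ Si, else bᵢⱼ.
Initial tableau (one row per fragment):
  row 1: a1 a2 b13 a4 a5 a6
  row 2: b21 a2 b23 b24 b25 a6
  row 3: a1 b32 a3 a4 a5 a6
Rows 1 and 3 agree on D; apply D→BC and equate their BC entries.
Row 1 is now all distinguished symbols — the join is lossless.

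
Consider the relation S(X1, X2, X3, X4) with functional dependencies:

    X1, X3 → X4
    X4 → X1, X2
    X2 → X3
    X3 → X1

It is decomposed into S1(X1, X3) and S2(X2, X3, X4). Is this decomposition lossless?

Common attributes: S1 ∩ S2 = {X3}.
Closure of {X3}: X3 → X1 applies, adding X1; X1, X3 → X4 applies, adding X4; X4 → X1, X2 applies, adding X2. So (X3)⁺ = {X1, X2, X3, X4}.
This closure contains every attribute of S1, so S1 ∩ S2 → S1. The join is lossless.

Yes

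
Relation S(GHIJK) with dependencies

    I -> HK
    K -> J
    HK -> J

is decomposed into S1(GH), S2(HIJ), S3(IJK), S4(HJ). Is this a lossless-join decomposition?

No

Chase test. Columns are GHIJK; row i has aⱼ where attribute j ∈ Si, else bᵢⱼ.
Initial tableau (one row per fragment):
  row 1: a1 a2 b13 b14 b15
  row 2: b21 a2 a3 a4 b25
  row 3: b31 b32 a3 a4 a5
  row 4: b41 a2 b43 a4 b45
Rows 2 and 3 agree on I; apply I→HK and equate their HK entries.
No row becomes fully distinguished — the join is lossy.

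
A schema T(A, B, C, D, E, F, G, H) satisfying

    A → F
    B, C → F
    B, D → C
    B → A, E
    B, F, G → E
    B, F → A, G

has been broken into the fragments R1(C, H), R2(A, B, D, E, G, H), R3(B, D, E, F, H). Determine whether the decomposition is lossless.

Chase test. Columns are A, B, C, D, E, F, G, H; row i has aⱼ where attribute j ∈ Ri, else bᵢⱼ.
Initial tableau (one row per fragment):
  row 1: b11 b12 a3 b14 b15 b16 b17 a8
  row 2: a1 a2 b23 a4 a5 b26 a7 a8
  row 3: b31 a2 b33 a4 a5 a6 b37 a8
Rows 2 and 3 agree on B, D; apply B, D→C and equate their C entries.
Rows 2 and 3 agree on B; apply B→A, E and equate their A, E entries.
Rows 2 and 3 agree on A; apply A→F and equate their F entries.
Rows 2 and 3 agree on B, F; apply B, F→A, G and equate their A, G entries.
No row becomes fully distinguished — the join is lossy.

No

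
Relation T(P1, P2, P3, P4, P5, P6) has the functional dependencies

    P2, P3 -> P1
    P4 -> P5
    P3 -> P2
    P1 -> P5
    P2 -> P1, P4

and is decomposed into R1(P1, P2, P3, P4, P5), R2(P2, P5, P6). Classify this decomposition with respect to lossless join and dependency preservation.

lossy but dependency-preserving

Lossless test: (P2, P5)⁺ = {P1, P2, P4, P5}, which is a superkey of neither fragment — lossy.
Dependency preservation: every FD's attributes lie within a single fragment, so each can be enforced locally — preserved.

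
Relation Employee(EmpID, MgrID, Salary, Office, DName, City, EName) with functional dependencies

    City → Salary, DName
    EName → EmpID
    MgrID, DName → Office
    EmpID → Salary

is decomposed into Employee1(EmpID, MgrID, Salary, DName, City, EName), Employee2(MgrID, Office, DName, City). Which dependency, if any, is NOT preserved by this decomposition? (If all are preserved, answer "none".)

none

City → Salary, DName lies within Employee1.
EName → EmpID lies within Employee1.
MgrID, DName → Office lies within Employee2.
EmpID → Salary lies within Employee1.
Every dependency is enforceable on the fragments, so the decomposition is dependency-preserving.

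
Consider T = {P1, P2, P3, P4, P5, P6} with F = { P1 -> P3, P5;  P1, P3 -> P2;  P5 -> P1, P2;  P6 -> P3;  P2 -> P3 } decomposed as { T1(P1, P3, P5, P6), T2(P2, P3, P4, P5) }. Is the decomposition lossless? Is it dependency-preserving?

Lossless test: (P3, P5)⁺ = {P1, P2, P3, P5}, which is a superkey of neither fragment — lossy.
Dependency preservation: P1, P3 → P2; P5 → P1, P2 are not contained in any single fragment, but the restricted closure of each left-hand side across the fragments still reaches the right-hand side; the remaining FDs each lie inside some fragment. All dependencies are preserved.

lossy but dependency-preserving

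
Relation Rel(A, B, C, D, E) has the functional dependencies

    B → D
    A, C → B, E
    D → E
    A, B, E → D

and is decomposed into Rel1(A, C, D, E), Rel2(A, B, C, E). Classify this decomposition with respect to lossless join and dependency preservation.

lossless but not dependency-preserving

Lossless test: (A, C, E)⁺ = {A, B, C, D, E}, which contains all of one fragment — lossless.
Dependency preservation: the restricted closure of {B} across the fragments never reaches {D}, so B → D cannot be enforced without a join — not preserved.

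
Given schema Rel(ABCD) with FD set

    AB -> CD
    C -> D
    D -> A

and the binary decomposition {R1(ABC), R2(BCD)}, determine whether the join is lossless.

Common attributes: R1 ∩ R2 = {BC}.
Closure of {BC}: C → D applies, adding D; D → A applies, adding A. So (BC)⁺ = {ABCD}.
This closure contains every attribute of R1, so R1 ∩ R2 → R1. The join is lossless.

Yes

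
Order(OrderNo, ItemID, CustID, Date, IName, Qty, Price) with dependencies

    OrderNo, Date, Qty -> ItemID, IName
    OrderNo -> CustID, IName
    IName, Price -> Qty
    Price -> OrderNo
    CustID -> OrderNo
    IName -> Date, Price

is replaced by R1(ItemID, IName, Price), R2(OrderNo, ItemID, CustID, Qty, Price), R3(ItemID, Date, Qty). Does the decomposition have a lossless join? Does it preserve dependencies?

lossy and not dependency-preserving

Lossless test (chase): Rows 1 and 2 agree on Price; apply Price→OrderNo and equate their OrderNo entries. Rows 1 and 2 agree on OrderNo; apply OrderNo→CustID, IName and equate their CustID, IName entries. Rows 1 and 2 agree on IName, Price; apply IName, Price→Qty and equate their Qty entries. Rows 1 and 2 agree on IName; apply IName→Date, Price and equate their Date, Price entries. No row becomes fully distinguished — the join is lossy.
Dependency preservation: the restricted closure of {IName} across the fragments never reaches {Date, Price}, so IName → Date, Price cannot be enforced without a join — not preserved.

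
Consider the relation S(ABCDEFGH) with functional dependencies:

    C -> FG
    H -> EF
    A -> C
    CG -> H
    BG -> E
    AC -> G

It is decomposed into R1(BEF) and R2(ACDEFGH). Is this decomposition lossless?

No

Common attributes: R1 ∩ R2 = {EF}.
No dependency enlarges {EF}, so (EF)⁺ = {EF}.
The closure contains neither all of R1 = {BEF} nor all of R2 = {ACDEFGH}, so the common attributes are not a superkey of either fragment. The join is lossy.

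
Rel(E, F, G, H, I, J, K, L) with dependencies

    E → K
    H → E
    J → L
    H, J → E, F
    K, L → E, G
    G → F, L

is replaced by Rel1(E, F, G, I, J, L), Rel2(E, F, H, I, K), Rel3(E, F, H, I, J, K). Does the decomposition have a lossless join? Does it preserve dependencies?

Lossless test (chase): Rows 1 and 2 agree on E; apply E→K and equate their K entries. Rows 1 and 3 agree on J; apply J→L and equate their L entries. Rows 1 and 3 agree on K, L; apply K, L→E, G and equate their E, G entries. Row 3 is now all distinguished symbols — the join is lossless.
Dependency preservation: the restricted closure of {K, L} across the fragments never reaches {E, G}, so K, L → E, G cannot be enforced without a join — not preserved.

lossless but not dependency-preserving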